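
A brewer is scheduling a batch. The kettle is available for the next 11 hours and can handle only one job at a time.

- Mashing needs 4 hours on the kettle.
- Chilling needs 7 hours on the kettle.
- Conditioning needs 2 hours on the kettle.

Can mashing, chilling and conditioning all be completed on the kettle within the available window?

No

Running back to back, the jobs need 4 + 7 + 2 = 13 hours on the kettle.
Since 13 > 11, they cannot all fit.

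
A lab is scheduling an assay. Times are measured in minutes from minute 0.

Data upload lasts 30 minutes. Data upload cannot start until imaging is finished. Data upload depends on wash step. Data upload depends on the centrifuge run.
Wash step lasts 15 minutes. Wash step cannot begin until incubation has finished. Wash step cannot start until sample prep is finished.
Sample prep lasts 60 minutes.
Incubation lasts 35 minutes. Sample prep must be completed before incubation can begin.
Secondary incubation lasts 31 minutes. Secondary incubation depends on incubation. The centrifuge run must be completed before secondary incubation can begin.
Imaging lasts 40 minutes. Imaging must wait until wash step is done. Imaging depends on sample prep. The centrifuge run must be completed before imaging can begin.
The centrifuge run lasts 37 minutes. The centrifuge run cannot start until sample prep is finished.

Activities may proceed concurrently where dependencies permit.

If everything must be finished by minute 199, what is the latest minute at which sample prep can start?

Data upload has no dependents, so it just needs to finish by minute 199. Starting by 199 − 30 = minute 169 achieves that.
Imaging has to be done before data upload (must start by minute 169). That means finishing by minute 169, i.e. starting by 169 − 40 = minute 129.
Wash step feeds imaging (must start by minute 129); data upload (must start by minute 169). Taking the minimum, wash step must finish by minute 129 and start by 129 − 15 = minute 114.
Nothing follows secondary incubation; the deadline of minute 199 is its only limit. It must start by 199 − 31 = minute 168.
For incubation: wash step (must start by minute 114); secondary incubation (must start by minute 168). The most restrictive is minute 114; with a 35-minute duration, incubation must start by minute 79.
For the centrifuge run: secondary incubation (must start by minute 168); imaging (must start by minute 129); data upload (must start by minute 169). The most restrictive is minute 129; with a 37-minute duration, the centrifuge run must start by minute 92.
Sample prep must finish in time for incubation (must start by minute 79); the centrifuge run (must start by minute 92); wash step (must start by minute 114); imaging (must start by minute 129). The tightest is minute 79, so sample prep must start by 79 − 60 = minute 19.

19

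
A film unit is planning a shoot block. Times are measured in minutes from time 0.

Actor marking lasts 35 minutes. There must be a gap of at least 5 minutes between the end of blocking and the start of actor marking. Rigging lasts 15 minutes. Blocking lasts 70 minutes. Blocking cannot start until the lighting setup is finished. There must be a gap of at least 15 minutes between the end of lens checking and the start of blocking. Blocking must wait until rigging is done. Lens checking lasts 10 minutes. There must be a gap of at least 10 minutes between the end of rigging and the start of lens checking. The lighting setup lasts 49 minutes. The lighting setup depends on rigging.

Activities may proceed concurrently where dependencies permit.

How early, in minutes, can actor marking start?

139

Nothing blocks rigging, so it runs from minute 0 to minute 15.
Lens checking waits on rigging (finishes minute 15, plus 10-minute gap → minute 25), so it starts at minute 25 and finishes at 25 + 10 = minute 35.
The lighting setup cannot begin until rigging (finishes minute 15). It runs from minute 15 to 15 + 49 = minute 64.
Blocking cannot start until the lighting setup (finishes minute 64); lens checking (finishes minute 35, plus 15-minute gap → minute 50); rigging (finishes minute 15). The controlling bound is minute 64, so blocking finishes at 64 + 70 = minute 134.
Actor marking waits on blocking (finishes minute 134, plus 5-minute gap → minute 139), so the earliest it can start is minute 139.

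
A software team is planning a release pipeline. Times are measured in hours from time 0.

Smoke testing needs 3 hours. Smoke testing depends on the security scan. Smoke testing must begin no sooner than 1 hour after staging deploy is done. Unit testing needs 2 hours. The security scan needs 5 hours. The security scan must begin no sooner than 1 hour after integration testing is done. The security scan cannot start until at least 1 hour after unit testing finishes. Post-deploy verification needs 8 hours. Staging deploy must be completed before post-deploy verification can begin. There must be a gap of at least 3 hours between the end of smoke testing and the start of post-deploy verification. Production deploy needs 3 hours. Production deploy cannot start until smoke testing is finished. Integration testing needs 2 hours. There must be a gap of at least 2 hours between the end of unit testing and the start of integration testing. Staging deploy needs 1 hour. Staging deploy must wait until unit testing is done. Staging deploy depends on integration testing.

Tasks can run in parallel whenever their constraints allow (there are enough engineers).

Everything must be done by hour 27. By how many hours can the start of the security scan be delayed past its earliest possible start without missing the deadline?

Nothing blocks unit testing, so it runs from hour 0 to hour 2.
Integration testing waits on unit testing (finishes hour 2, plus 2-hour gap → hour 4), so it starts at hour 4 and finishes at 4 + 2 = hour 6.
For the security scan: integration testing (finishes hour 6, plus 1-hour gap → hour 7); unit testing (finishes hour 2, plus 1-hour gap → hour 3). Taking the maximum gives a start of hour 7, and it finishes at 7 + 5 = hour 12.

Working backward from the deadline:
To finish by hour 27, production deploy (duration 3) must start no later than hour 24.
To finish by hour 27, post-deploy verification (duration 8) must start no later than hour 19.
Smoke testing must finish in time for production deploy (must start by hour 24); post-deploy verification (must start by hour 19, minus 3-hour gap → hour 16). The tightest is hour 16, so smoke testing must start by 16 − 3 = hour 13.
The security scan must finish before smoke testing (must start by hour 13). With a 5-hour duration, the security scan must start by 13 − 5 = hour 8.
So the security scan can start as early as hour 7 and as late as hour 8, giving 8 − 7 = 1 hour of slack.

1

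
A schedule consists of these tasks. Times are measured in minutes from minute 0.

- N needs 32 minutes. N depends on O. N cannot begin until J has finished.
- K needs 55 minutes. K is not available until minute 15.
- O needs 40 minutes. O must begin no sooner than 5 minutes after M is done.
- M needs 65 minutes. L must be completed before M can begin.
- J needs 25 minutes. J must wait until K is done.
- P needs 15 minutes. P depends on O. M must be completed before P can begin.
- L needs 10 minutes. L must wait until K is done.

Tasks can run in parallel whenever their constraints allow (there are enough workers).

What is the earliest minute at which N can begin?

190

K cannot begin until its own release at minute 15. It runs from minute 15 to 15 + 55 = minute 70.
L waits on K (finishes minute 70), so it starts at minute 70 and finishes at 70 + 10 = minute 80.
M cannot begin until L (finishes minute 80). It runs from minute 80 to 80 + 65 = minute 145.
O waits on M (finishes minute 145, plus 5-minute gap → minute 150), so it starts at minute 150 and finishes at 150 + 40 = minute 190.
J cannot begin until K (finishes minute 70). It runs from minute 70 to 70 + 25 = minute 95.
N waits on O (finishes minute 190); J (finishes minute 95). The latest of these is minute 190, which is the earliest N can start.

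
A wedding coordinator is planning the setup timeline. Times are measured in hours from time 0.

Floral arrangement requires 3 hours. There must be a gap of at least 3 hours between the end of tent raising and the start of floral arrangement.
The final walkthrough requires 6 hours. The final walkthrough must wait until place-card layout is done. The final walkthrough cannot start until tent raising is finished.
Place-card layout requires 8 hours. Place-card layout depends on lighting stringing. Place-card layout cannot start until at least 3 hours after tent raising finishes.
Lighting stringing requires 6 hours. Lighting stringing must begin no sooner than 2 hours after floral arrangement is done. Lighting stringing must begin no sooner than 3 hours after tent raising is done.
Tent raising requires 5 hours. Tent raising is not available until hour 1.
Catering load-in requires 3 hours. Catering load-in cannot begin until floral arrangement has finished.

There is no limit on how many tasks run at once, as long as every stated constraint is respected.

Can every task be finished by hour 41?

Tent raising cannot begin until its own release at hour 1. It runs from hour 1 to 1 + 5 = hour 6.
Floral arrangement waits on tent raising (finishes hour 6, plus 3-hour gap → hour 9), so it starts at hour 9 and finishes at 9 + 3 = hour 12.
Catering load-in cannot begin until floral arrangement (finishes hour 12). It runs from hour 12 to 12 + 3 = hour 15.
For lighting stringing: floral arrangement (finishes hour 12, plus 2-hour gap → hour 14); tent raising (finishes hour 6, plus 3-hour gap → hour 9). Taking the maximum gives a start of hour 14, and it finishes at 14 + 6 = hour 20.
Place-card layout needs all of lighting stringing (finishes hour 20); tent raising (finishes hour 6, plus 3-hour gap → hour 9). That puts its earliest start at hour 20; it finishes at 20 + 8 = hour 28.
The final walkthrough has to wait for place-card layout (finishes hour 28); tent raising (finishes hour 6). The latest of these is hour 28, so the final walkthrough runs hour 28 to 28 + 6 = hour 34.
Every task is finished by hour 34, which is no later than the deadline of 41, so the schedule is feasible.

Yes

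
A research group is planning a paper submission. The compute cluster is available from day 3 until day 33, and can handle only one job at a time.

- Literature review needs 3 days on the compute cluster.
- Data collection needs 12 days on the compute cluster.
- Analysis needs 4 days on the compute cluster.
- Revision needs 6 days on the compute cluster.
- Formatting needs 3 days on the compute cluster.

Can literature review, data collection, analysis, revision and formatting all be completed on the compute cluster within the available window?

Yes

The compute cluster window is 33 − 3 = 30 days.
Running back to back, the jobs need 3 + 12 + 4 + 6 + 3 = 28 days on the compute cluster.
Since 28 ≤ 30, they fit within the window.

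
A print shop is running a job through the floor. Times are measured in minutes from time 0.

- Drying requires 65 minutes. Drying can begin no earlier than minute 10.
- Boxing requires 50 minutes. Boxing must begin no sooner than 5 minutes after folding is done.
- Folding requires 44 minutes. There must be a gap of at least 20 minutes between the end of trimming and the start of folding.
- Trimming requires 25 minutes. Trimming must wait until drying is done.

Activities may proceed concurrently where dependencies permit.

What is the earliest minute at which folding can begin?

120

Drying waits on its own release at minute 10, so it starts at minute 10 and finishes at 10 + 65 = minute 75.
Trimming waits on drying (finishes minute 75), so it starts at minute 75 and finishes at 75 + 25 = minute 100.
Folding waits on trimming (finishes minute 100, plus 20-minute gap → minute 120), so the earliest it can start is minute 120.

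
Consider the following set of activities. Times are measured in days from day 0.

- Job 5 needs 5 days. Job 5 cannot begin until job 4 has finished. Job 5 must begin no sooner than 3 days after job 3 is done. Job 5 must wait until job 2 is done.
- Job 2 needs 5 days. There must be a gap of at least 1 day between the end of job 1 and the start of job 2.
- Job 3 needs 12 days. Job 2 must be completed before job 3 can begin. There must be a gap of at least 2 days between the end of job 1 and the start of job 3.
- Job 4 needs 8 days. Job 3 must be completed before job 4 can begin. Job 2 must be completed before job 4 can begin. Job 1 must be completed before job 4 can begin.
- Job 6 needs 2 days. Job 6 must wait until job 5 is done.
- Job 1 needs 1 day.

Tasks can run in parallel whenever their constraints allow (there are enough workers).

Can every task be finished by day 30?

No

Nothing blocks job 1, so it runs from day 0 to day 1.
Job 2 waits on job 1 (finishes day 1, plus 1-day gap → day 2), so it starts at day 2 and finishes at 2 + 5 = day 7.
For job 3: job 2 (finishes day 7); job 1 (finishes day 1, plus 2-day gap → day 3). Taking the maximum gives a start of day 7, and it finishes at 7 + 12 = day 19.
Job 4 has to wait for job 3 (finishes day 19); job 2 (finishes day 7); job 1 (finishes day 1). The latest of these is day 19, so job 4 runs day 19 to 19 + 8 = day 27.
Job 5 cannot start until job 4 (finishes day 27); job 3 (finishes day 19, plus 3-day gap → day 22); job 2 (finishes day 7). The controlling bound is day 27, so job 5 finishes at 27 + 5 = day 32.
Job 6 waits on job 5 (finishes day 32), so it starts at day 32 and finishes at 32 + 2 = day 34.
The earliest everything can be done is day 34, which is after the deadline of 30, so it is not possible.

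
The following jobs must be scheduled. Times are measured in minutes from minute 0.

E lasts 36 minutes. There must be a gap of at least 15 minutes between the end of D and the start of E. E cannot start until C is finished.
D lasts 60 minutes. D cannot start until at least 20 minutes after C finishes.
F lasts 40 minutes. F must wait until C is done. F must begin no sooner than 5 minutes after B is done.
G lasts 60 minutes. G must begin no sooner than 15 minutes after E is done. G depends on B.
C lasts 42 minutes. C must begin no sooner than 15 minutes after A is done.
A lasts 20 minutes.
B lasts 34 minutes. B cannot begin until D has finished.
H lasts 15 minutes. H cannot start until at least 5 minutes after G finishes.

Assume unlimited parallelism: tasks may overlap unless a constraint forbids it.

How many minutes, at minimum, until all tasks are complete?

Nothing blocks A, so it runs from minute 0 to minute 20.
C cannot begin until A (finishes minute 20, plus 15-minute gap → minute 35). It runs from minute 35 to 35 + 42 = minute 77.
After C (finishes minute 77, plus 20-minute gap → minute 97), D can start at minute 97 and finishes at minute 157.
E has to wait for D (finishes minute 157, plus 15-minute gap → minute 172); C (finishes minute 77). The latest of these is minute 172, so E runs minute 172 to 172 + 36 = minute 208.
After D (finishes minute 157), B can start at minute 157 and finishes at minute 191.
G needs all of E (finishes minute 208, plus 15-minute gap → minute 223); B (finishes minute 191). That puts its earliest start at minute 223; it finishes at 223 + 60 = minute 283.
After G (finishes minute 283, plus 5-minute gap → minute 288), H can start at minute 288 and finishes at minute 303.
F has to wait for C (finishes minute 77); B (finishes minute 191, plus 5-minute gap → minute 196). The latest of these is minute 196, so F runs minute 196 to 196 + 40 = minute 236.
All tasks are finished once the last one completes. Finish times: A at 20, B at 191, C at 77, D at 157, E at 208, F at 236, G at 283, H at 303. The latest is minute 303.

303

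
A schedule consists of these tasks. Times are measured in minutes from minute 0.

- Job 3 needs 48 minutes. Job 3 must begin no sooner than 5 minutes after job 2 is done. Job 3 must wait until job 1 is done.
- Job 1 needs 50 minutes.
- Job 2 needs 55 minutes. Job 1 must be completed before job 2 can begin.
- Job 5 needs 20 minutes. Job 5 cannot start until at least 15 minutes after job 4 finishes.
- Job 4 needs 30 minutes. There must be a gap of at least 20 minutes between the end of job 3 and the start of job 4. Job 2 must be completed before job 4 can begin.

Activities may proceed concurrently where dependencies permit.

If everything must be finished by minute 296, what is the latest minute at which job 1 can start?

Job 5 has no dependents, so it just needs to finish by minute 296. Starting by 296 − 20 = minute 276 achieves that.
Since job 5 (must start by minute 276, minus 15-minute gap → minute 261) depends on it, job 4 must finish by minute 261. Backing off its 30-minute duration gives a latest start of minute 231.
Job 3 has to be done before job 4 (must start by minute 231, minus 20-minute gap → minute 211). That means finishing by minute 211, i.e. starting by 211 − 48 = minute 163.
Job 2 has several dependents: job 3 (must start by minute 163, minus 5-minute gap → minute 158); job 4 (must start by minute 231). The earliest of those limits is minute 158, so job 2 must start by 158 − 55 = minute 103.
For job 1: job 2 (must start by minute 103); job 3 (must start by minute 163). The most restrictive is minute 103; with a 50-minute duration, job 1 must start by minute 53.

53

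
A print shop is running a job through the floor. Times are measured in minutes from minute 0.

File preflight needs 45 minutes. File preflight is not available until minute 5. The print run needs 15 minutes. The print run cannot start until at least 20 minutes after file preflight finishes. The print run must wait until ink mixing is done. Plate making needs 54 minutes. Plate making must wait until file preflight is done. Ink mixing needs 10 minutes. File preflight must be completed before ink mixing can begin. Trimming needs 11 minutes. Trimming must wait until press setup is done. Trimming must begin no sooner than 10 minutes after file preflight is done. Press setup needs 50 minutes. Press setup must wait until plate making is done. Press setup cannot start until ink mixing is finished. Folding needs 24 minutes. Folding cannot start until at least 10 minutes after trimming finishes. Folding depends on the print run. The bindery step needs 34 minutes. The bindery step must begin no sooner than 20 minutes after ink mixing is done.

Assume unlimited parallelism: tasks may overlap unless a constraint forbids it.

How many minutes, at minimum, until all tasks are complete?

199

After its own release at minute 5, file preflight can start at minute 5 and finishes at minute 50.
Ink mixing waits on file preflight (finishes minute 50), so it starts at minute 50 and finishes at 50 + 10 = minute 60.
After ink mixing (finishes minute 60, plus 20-minute gap → minute 80), the bindery step can start at minute 80 and finishes at minute 114.
The print run needs all of file preflight (finishes minute 50, plus 20-minute gap → minute 70); ink mixing (finishes minute 60). That puts its earliest start at minute 70; it finishes at 70 + 15 = minute 85.
Plate making waits on file preflight (finishes minute 50), so it starts at minute 50 and finishes at 50 + 54 = minute 104.
Press setup cannot start until plate making (finishes minute 104); ink mixing (finishes minute 60). The controlling bound is minute 104, so press setup finishes at 104 + 50 = minute 154.
Trimming cannot start until press setup (finishes minute 154); file preflight (finishes minute 50, plus 10-minute gap → minute 60). The controlling bound is minute 154, so trimming finishes at 154 + 11 = minute 165.
Folding needs all of trimming (finishes minute 165, plus 10-minute gap → minute 175); the print run (finishes minute 85). That puts its earliest start at minute 175; it finishes at 175 + 24 = minute 199.
All tasks are finished once the last one completes. Finish times: File preflight at 50, Plate making at 104, Ink mixing at 60, Press setup at 154, The print run at 85, Trimming at 165, Folding at 199, The bindery step at 114. The latest is minute 199.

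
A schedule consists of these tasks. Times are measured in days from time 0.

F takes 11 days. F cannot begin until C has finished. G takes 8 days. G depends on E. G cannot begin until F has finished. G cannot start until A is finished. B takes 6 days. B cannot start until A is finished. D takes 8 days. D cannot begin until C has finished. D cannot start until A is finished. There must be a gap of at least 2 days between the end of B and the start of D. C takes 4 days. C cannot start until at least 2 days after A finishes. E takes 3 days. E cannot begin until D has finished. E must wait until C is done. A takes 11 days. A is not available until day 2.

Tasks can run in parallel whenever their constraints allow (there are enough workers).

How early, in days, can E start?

29

After its own release at day 2, A can start at day 2 and finishes at day 13.
After A (finishes day 13, plus 2-day gap → day 15), C can start at day 15 and finishes at day 19.
B waits on A (finishes day 13), so it starts at day 13 and finishes at 13 + 6 = day 19.
D has to wait for C (finishes day 19); A (finishes day 13); B (finishes day 19, plus 2-day gap → day 21). The latest of these is day 21, so D runs day 21 to 21 + 8 = day 29.
E waits on D (finishes day 29); C (finishes day 19). The latest of these is day 29, which is the earliest E can start.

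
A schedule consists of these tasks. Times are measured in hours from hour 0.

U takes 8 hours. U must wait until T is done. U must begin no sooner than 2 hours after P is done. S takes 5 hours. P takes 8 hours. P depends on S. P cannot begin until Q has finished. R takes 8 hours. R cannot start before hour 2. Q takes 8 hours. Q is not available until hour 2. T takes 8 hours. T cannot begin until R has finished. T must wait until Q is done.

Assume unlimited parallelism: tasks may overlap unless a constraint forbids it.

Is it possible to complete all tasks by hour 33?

S has no prerequisites, so it starts at hour 0 and finishes at hour 5.
R waits on its own release at hour 2, so it starts at hour 2 and finishes at 2 + 8 = hour 10.
Q waits on its own release at hour 2, so it starts at hour 2 and finishes at 2 + 8 = hour 10.
T needs all of R (finishes hour 10); Q (finishes hour 10). That puts its earliest start at hour 10; it finishes at 10 + 8 = hour 18.
P cannot start until S (finishes hour 5); Q (finishes hour 10). The controlling bound is hour 10, so P finishes at 10 + 8 = hour 18.
For U: T (finishes hour 18); P (finishes hour 18, plus 2-hour gap → hour 20). Taking the maximum gives a start of hour 20, and it finishes at 20 + 8 = hour 28.
Every task is finished by hour 28, which is no later than the deadline of 33, so the schedule is feasible.

Yes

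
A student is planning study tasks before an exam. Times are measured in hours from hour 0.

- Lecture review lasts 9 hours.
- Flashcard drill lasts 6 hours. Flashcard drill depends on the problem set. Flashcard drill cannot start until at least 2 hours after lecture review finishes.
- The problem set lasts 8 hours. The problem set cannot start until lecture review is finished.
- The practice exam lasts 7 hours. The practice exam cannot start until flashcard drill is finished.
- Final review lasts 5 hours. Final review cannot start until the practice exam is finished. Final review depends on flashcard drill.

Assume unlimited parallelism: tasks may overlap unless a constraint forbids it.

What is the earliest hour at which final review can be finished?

Lecture review can start immediately at hour 0; it finishes at hour 9.
The problem set waits on lecture review (finishes hour 9), so it starts at hour 9 and finishes at 9 + 8 = hour 17.
Flashcard drill has to wait for the problem set (finishes hour 17); lecture review (finishes hour 9, plus 2-hour gap → hour 11). The latest of these is hour 17, so flashcard drill runs hour 17 to 17 + 6 = hour 23.
After flashcard drill (finishes hour 23), the practice exam can start at hour 23 and finishes at hour 30.
Final review has to wait for the practice exam (finishes hour 30); flashcard drill (finishes hour 23). The latest of these is hour 30, so final review runs hour 30 to 30 + 5 = hour 35.

35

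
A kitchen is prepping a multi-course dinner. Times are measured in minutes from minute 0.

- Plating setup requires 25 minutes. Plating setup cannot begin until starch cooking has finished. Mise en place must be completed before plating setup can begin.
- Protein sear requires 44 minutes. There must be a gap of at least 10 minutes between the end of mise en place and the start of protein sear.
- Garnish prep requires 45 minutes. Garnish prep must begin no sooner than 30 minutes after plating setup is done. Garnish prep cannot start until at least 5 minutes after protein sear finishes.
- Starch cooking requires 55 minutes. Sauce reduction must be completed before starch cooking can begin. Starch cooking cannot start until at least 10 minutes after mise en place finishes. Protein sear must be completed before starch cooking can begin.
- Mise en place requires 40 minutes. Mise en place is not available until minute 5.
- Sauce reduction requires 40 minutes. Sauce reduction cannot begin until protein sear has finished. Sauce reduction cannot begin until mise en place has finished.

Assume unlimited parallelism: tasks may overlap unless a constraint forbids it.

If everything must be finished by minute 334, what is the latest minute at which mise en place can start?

Garnish prep must finish by minute 334; it takes 45 minutes, so it must start by 334 − 45 = minute 289.
Plating setup has to be done before garnish prep (must start by minute 289, minus 30-minute gap → minute 259). That means finishing by minute 259, i.e. starting by 259 − 25 = minute 234.
Starch cooking has to be done before plating setup (must start by minute 234). That means finishing by minute 234, i.e. starting by 234 − 55 = minute 179.
Sauce reduction has to be done before starch cooking (must start by minute 179). That means finishing by minute 179, i.e. starting by 179 − 40 = minute 139.
Protein sear has several dependents: sauce reduction (must start by minute 139); starch cooking (must start by minute 179); garnish prep (must start by minute 289, minus 5-minute gap → minute 284). The earliest of those limits is minute 139, so protein sear must start by 139 − 44 = minute 95.
Mise en place has several dependents: protein sear (must start by minute 95, minus 10-minute gap → minute 85); sauce reduction (must start by minute 139); starch cooking (must start by minute 179, minus 10-minute gap → minute 169); plating setup (must start by minute 234). The earliest of those limits is minute 85, so mise en place must start by 85 − 40 = minute 45.

45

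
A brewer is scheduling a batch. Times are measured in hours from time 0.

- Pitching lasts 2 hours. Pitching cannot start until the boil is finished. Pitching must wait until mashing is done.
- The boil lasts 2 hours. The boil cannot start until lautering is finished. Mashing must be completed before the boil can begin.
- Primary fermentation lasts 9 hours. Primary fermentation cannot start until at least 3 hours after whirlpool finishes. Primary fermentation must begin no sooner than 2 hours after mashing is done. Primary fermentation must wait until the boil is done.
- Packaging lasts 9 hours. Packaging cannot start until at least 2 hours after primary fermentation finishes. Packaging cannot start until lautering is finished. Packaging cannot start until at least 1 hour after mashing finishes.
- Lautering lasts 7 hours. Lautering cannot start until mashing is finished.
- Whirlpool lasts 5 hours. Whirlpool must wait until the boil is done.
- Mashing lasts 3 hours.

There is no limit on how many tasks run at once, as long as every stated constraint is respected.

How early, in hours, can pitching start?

Mashing can start immediately at hour 0; it finishes at hour 3.
Lautering cannot begin until mashing (finishes hour 3). It runs from hour 3 to 3 + 7 = hour 10.
The boil needs all of lautering (finishes hour 10); mashing (finishes hour 3). That puts its earliest start at hour 10; it finishes at 10 + 2 = hour 12.
Pitching waits on the boil (finishes hour 12); mashing (finishes hour 3). The latest of these is hour 12, which is the earliest pitching can start.

12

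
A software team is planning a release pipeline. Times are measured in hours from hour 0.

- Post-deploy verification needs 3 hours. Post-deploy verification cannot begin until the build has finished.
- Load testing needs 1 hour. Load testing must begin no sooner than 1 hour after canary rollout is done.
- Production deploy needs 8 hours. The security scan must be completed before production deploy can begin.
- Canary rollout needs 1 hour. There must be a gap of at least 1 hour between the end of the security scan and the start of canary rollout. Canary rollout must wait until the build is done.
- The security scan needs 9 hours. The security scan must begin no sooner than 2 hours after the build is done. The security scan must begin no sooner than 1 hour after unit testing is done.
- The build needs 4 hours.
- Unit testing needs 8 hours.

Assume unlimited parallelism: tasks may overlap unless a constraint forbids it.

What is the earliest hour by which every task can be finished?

26

Nothing blocks unit testing, so it runs from hour 0 to hour 8.
The build can start immediately at hour 0; it finishes at hour 4.
Post-deploy verification waits on the build (finishes hour 4), so it starts at hour 4 and finishes at 4 + 3 = hour 7.
The security scan has to wait for the build (finishes hour 4, plus 2-hour gap → hour 6); unit testing (finishes hour 8, plus 1-hour gap → hour 9). The latest of these is hour 9, so the security scan runs hour 9 to 9 + 9 = hour 18.
After the security scan (finishes hour 18), production deploy can start at hour 18 and finishes at hour 26.
For canary rollout: the security scan (finishes hour 18, plus 1-hour gap → hour 19); the build (finishes hour 4). Taking the maximum gives a start of hour 19, and it finishes at 19 + 1 = hour 20.
Load testing waits on canary rollout (finishes hour 20, plus 1-hour gap → hour 21), so it starts at hour 21 and finishes at 21 + 1 = hour 22.
All tasks are finished once the last one completes. Finish times: The build at 4, Unit testing at 8, The security scan at 18, Canary rollout at 20, Load testing at 22, Production deploy at 26, Post-deploy verification at 7. The latest is hour 26.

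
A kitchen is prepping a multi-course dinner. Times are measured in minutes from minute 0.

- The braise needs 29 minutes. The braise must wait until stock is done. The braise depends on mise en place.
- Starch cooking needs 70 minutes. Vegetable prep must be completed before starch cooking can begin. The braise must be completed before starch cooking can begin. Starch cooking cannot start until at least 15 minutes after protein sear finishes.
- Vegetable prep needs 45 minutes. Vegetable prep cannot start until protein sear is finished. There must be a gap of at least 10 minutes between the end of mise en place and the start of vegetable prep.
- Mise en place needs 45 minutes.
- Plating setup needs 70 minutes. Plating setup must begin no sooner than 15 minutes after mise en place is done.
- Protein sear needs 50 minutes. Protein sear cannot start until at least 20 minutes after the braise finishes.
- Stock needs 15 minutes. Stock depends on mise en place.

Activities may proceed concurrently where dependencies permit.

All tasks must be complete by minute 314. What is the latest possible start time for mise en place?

Nothing follows starch cooking; the deadline of minute 314 is its only limit. It must start by 314 − 70 = minute 244.
Vegetable prep must finish before starch cooking (must start by minute 244). With a 45-minute duration, vegetable prep must start by 244 − 45 = minute 199.
Protein sear must finish in time for vegetable prep (must start by minute 199); starch cooking (must start by minute 244, minus 15-minute gap → minute 229). The tightest is minute 199, so protein sear must start by 199 − 50 = minute 149.
The braise feeds protein sear (must start by minute 149, minus 20-minute gap → minute 129); starch cooking (must start by minute 244). Taking the minimum, the braise must finish by minute 129 and start by 129 − 29 = minute 100.
Stock must finish before the braise (must start by minute 100). With a 15-minute duration, stock must start by 100 − 15 = minute 85.
To finish by minute 314, plating setup (duration 70) must start no later than minute 244.
Mise en place has several dependents: stock (must start by minute 85); the braise (must start by minute 100); vegetable prep (must start by minute 199, minus 10-minute gap → minute 189); plating setup (must start by minute 244, minus 15-minute gap → minute 229). The earliest of those limits is minute 85, so mise en place must start by 85 − 45 = minute 40.

40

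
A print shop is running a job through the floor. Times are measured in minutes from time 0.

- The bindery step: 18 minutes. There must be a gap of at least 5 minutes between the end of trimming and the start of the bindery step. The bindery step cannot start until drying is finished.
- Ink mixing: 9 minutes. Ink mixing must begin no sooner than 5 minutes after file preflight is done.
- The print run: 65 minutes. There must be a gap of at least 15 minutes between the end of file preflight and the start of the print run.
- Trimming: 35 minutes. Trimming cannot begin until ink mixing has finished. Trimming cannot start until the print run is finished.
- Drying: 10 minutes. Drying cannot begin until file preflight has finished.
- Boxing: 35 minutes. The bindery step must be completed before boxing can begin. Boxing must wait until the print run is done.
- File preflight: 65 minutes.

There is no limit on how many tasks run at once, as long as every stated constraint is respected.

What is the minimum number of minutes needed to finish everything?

238

Nothing blocks file preflight, so it runs from minute 0 to minute 65.
Drying waits on file preflight (finishes minute 65), so it starts at minute 65 and finishes at 65 + 10 = minute 75.
After file preflight (finishes minute 65, plus 15-minute gap → minute 80), the print run can start at minute 80 and finishes at minute 145.
Ink mixing cannot begin until file preflight (finishes minute 65, plus 5-minute gap → minute 70). It runs from minute 70 to 70 + 9 = minute 79.
Trimming has to wait for ink mixing (finishes minute 79); the print run (finishes minute 145). The latest of these is minute 145, so trimming runs minute 145 to 145 + 35 = minute 180.
The bindery step cannot start until trimming (finishes minute 180, plus 5-minute gap → minute 185); drying (finishes minute 75). The controlling bound is minute 185, so the bindery step finishes at 185 + 18 = minute 203.
For boxing: the bindery step (finishes minute 203); the print run (finishes minute 145). Taking the maximum gives a start of minute 203, and it finishes at 203 + 35 = minute 238.
All tasks are finished once the last one completes. Finish times: File preflight at 65, Ink mixing at 79, The print run at 145, Drying at 75, Trimming at 180, The bindery step at 203, Boxing at 238. The latest is minute 238.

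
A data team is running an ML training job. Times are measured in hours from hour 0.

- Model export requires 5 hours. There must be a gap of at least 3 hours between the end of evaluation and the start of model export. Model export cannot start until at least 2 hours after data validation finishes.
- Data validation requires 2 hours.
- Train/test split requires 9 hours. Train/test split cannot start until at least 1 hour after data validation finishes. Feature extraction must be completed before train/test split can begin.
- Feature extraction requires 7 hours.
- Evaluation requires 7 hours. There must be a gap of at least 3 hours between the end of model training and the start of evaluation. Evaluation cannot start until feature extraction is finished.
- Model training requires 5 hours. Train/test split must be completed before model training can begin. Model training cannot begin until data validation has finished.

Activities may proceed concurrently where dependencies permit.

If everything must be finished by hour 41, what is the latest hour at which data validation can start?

6

Model export has no dependents, so it just needs to finish by hour 41. Starting by 41 − 5 = hour 36 achieves that.
Evaluation feeds into model export (must start by hour 36, minus 3-hour gap → hour 33); so evaluation must finish by hour 33 and therefore start by hour 26.
Model training has to be done before evaluation (must start by hour 26, minus 3-hour gap → hour 23). That means finishing by hour 23, i.e. starting by 23 − 5 = hour 18.
Train/test split must finish before model training (must start by hour 18). With a 9-hour duration, train/test split must start by 18 − 9 = hour 9.
Data validation feeds train/test split (must start by hour 9, minus 1-hour gap → hour 8); model training (must start by hour 18); model export (must start by hour 36, minus 2-hour gap → hour 34). Taking the minimum, data validation must finish by hour 8 and start by 8 − 2 = hour 6.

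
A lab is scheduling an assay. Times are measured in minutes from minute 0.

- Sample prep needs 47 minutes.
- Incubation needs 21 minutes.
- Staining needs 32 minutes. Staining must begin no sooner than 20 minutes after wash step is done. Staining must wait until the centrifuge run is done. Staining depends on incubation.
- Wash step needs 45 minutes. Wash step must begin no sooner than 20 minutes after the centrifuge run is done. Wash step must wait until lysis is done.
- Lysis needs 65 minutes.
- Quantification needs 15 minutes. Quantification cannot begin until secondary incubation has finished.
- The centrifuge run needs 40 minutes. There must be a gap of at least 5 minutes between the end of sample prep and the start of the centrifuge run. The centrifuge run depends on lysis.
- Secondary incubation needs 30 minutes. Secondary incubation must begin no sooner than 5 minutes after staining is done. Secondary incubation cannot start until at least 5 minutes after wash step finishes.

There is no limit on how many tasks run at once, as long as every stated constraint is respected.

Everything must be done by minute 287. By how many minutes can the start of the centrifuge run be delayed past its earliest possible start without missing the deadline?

Lysis can start immediately at minute 0; it finishes at minute 65.
Sample prep has no prerequisites, so it starts at minute 0 and finishes at minute 47.
For the centrifuge run: sample prep (finishes minute 47, plus 5-minute gap → minute 52); lysis (finishes minute 65). Taking the maximum gives a start of minute 65, and it finishes at 65 + 40 = minute 105.

Working backward from the deadline:
Quantification must finish by minute 287; it takes 15 minutes, so it must start by 287 − 15 = minute 272.
Secondary incubation feeds into quantification (must start by minute 272); so secondary incubation must finish by minute 272 and therefore start by minute 242.
Since secondary incubation (must start by minute 242, minus 5-minute gap → minute 237) depends on it, staining must finish by minute 237. Backing off its 32-minute duration gives a latest start of minute 205.
Wash step must finish in time for staining (must start by minute 205, minus 20-minute gap → minute 185); secondary incubation (must start by minute 242, minus 5-minute gap → minute 237). The tightest is minute 185, so wash step must start by 185 − 45 = minute 140.
The centrifuge run has several dependents: wash step (must start by minute 140, minus 20-minute gap → minute 120); staining (must start by minute 205). The earliest of those limits is minute 120, so the centrifuge run must start by 120 − 40 = minute 80.
So the centrifuge run can start as early as minute 65 and as late as minute 80, giving 80 − 65 = 15 minutes of slack.

15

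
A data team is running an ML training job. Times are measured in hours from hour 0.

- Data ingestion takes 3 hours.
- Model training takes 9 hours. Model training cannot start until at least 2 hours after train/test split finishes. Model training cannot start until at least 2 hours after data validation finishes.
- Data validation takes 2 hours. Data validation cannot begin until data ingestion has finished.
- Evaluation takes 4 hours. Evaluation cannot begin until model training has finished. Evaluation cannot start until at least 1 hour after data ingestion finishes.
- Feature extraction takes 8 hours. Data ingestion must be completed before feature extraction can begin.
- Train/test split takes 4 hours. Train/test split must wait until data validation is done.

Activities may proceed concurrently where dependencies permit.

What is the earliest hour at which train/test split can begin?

Data ingestion can start immediately at hour 0; it finishes at hour 3.
After data ingestion (finishes hour 3), data validation can start at hour 3 and finishes at hour 5.
Train/test split waits on data validation (finishes hour 5), so the earliest it can start is hour 5.

5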